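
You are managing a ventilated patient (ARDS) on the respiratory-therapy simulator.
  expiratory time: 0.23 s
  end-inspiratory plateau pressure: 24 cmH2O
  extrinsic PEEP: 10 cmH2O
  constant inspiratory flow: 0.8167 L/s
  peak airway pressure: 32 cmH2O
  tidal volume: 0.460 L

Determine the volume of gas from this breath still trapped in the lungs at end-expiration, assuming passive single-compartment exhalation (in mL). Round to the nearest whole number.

225

R = (PIP − Pplat)/V̇ = (32 − 24) / 0.8167 = 8.0/0.8167 = 9.796 cmH2O·s/L.
C = Vt/(Pplat − PEEP) = 460.0 / (24 − 10) = 460.0/14.0 = 32.857 mL/cmH2O.
τ = R × C = 9.796 × 0.03286 L/cmH2O = 0.3219 s.
Fraction remaining = e^(−Te/τ) = e^(−0.23/0.3219) = 0.4894.
Trapped volume = 460.0 × 0.4894 = 225.12 mL.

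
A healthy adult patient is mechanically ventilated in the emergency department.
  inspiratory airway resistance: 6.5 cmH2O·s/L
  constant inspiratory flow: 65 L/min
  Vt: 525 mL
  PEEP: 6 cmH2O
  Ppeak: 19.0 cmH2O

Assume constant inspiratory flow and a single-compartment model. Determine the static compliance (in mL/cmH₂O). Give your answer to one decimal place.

Flow: 65 L/min ÷ 60 = 1.0833 L/s.
Equation of motion (constant flow): PIP = Vt/C + R·V̇ + PEEP.
Vt/C = PIP − R·V̇ − PEEP = 19.0 − 6.5×1.0833 − 6 = 19.0 − 7.041 − 6 = 5.959 cmH2O.
C = Vt / 5.959 = 525 / 5.959 = 88.102 mL/cmH2O.

88.1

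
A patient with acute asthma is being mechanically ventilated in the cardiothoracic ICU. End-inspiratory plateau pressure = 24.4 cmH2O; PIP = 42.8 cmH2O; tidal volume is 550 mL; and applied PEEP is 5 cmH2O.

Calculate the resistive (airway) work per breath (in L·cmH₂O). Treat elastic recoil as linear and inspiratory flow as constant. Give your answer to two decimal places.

With constant inspiratory flow the resistive pressure is constant at PIP − Pplat = 42.8 − 24.4 = 18.4 cmH2O, so resistive work = 18.4 × 0.550 = 10.12 L·cmH2O.

10.12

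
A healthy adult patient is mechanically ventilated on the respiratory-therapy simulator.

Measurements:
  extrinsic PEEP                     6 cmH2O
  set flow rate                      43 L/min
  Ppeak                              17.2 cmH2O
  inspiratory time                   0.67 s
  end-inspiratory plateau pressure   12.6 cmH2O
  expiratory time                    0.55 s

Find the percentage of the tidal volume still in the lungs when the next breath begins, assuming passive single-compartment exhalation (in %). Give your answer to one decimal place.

Flow: 43 L/min ÷ 60 = 0.7167 L/s.
Vt = flow × Ti = 0.7167 L/s × 0.67 s × 1000 mL/L = 480.19 mL.
R = (PIP − Pplat)/V̇ = (17.2 − 12.6) / 0.7167 = 4.6/0.7167 = 6.418 cmH2O·s/L.
C = Vt/(Pplat − PEEP) = 480.19 / (12.6 − 6) = 480.19/6.6 = 72.756 mL/cmH2O.
τ = R × C = 6.418 × 0.07276 L/cmH2O = 0.467 s.
Fraction remaining at end-expiration = e^(−Te/τ) = e^(−0.55/0.467) = 0.308 → 30.8%.

30.8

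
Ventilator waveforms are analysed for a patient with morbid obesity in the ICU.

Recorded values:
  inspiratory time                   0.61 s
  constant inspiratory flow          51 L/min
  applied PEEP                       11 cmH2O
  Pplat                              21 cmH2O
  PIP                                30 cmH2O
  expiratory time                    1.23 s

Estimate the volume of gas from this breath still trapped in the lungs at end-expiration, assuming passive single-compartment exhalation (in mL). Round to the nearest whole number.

Flow: 51 L/min ÷ 60 = 0.85 L/s.
Vt = flow × Ti = 0.85 L/s × 0.61 s × 1000 mL/L = 518.5 mL.
R = (PIP − Pplat)/V̇ = (30 − 21) / 0.85 = 9.0/0.85 = 10.588 cmH2O·s/L.
C = Vt/(Pplat − PEEP) = 518.5 / (21 − 11) = 518.5/10.0 = 51.85 mL/cmH2O.
τ = R × C = 10.588 × 0.05185 L/cmH2O = 0.549 s.
Fraction remaining = e^(−Te/τ) = e^(−1.23/0.549) = 0.1064.
Trapped volume = 518.5 × 0.1064 = 55.168 mL.

55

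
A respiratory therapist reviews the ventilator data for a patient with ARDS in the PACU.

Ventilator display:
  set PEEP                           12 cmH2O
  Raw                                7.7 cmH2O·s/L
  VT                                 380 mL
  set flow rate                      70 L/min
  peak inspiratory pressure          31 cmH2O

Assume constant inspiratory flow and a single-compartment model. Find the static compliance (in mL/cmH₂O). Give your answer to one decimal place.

37.9

Flow: 70 L/min ÷ 60 = 1.1667 L/s.
Equation of motion (constant flow): PIP = Vt/C + R·V̇ + PEEP.
Vt/C = PIP − R·V̇ − PEEP = 31 − 7.7×1.1667 − 12 = 31 − 8.984 − 12 = 10.016 cmH2O.
C = Vt / 10.016 = 380 / 10.016 = 37.939 mL/cmH2O.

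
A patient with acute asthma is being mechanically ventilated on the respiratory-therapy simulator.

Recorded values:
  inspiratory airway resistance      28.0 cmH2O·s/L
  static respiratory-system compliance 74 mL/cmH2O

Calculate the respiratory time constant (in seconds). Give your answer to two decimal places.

τ = R × C = 28.0 × 74 mL/cmH2O = 28.0 × 0.074 L/cmH2O = 2.072 s.

2.07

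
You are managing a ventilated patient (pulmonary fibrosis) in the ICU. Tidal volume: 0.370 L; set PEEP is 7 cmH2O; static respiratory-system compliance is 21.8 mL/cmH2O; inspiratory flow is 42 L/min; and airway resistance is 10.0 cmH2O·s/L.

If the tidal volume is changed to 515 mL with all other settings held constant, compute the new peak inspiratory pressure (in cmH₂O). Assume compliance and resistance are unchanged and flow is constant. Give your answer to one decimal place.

Flow: 42 L/min ÷ 60 = 0.7 L/s.
PIP = Vt/C + R·V̇ + PEEP (constant-flow equation of motion).
Only the elastic term changes: ΔPIP = ΔVt / C = (515 − 370) / 21.8 = 6.651 cmH2O.
Original PIP = 370/21.8 + 10.0×0.7 + 7 = 30.972 cmH2O; new PIP = 30.972 + (6.651) = 37.623 cmH2O.

37.6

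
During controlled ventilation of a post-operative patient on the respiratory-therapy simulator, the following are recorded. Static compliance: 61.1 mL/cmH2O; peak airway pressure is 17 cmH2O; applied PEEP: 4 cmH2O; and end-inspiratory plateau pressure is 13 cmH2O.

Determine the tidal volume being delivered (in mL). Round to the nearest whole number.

550

Vt = Cstat × (Pplat − PEEP) = 61.1 × (13 − 4) = 61.1 × 9.0 = 549.9 mL.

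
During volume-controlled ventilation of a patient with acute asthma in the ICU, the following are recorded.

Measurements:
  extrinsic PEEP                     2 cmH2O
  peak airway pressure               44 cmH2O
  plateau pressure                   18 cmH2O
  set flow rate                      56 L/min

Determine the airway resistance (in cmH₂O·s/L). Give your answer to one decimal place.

Flow: 56 L/min ÷ 60 = 0.9333 L/s.
Raw = (PIP − Pplat) / flow = (44 − 18) / 0.9333 = 26.0 / 0.9333 = 27.858 cmH2O·s/L.

27.9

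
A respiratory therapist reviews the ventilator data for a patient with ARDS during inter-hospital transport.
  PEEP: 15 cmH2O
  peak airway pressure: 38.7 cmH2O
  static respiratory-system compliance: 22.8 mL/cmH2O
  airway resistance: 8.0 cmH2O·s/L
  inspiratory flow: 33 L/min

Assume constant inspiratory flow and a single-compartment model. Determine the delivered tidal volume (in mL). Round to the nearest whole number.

440

Flow: 33 L/min ÷ 60 = 0.55 L/s.
Equation of motion (constant flow): PIP = Vt/C + R·V̇ + PEEP.
Vt/C = PIP − R·V̇ − PEEP = 38.7 − 4.4 − 15 = 19.3 cmH2O.
Vt = C × 19.3 = 22.8 × 19.3 = 440.04 mL.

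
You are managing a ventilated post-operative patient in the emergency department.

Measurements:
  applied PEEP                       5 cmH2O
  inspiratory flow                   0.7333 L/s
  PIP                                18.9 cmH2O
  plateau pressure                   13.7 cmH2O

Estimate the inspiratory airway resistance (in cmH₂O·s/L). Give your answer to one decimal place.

7.1

Raw = (PIP − Pplat) / flow = (18.9 − 13.7) / 0.7333 = 5.2 / 0.7333 = 7.091 cmH2O·s/L.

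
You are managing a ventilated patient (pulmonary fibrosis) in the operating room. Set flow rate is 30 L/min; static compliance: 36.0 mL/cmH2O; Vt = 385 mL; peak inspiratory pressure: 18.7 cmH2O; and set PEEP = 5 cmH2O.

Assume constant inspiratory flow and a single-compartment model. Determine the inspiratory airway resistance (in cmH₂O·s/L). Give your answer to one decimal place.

Flow: 30 L/min ÷ 60 = 0.5 L/s.
Equation of motion (constant flow): PIP = Vt/C + R·V̇ + PEEP.
R·V̇ = PIP − Vt/C − PEEP = 18.7 − 385/36.0 − 5 = 18.7 − 10.694 − 5 = 3.006 cmH2O.
R = 3.006 / 0.5 = 6.012 cmH2O·s/L.

6.0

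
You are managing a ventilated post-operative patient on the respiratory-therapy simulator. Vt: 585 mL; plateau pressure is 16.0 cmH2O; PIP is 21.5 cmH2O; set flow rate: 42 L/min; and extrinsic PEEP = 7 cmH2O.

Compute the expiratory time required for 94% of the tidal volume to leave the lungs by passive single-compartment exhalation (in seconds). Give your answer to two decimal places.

Flow: 42 L/min ÷ 60 = 0.7 L/s.
R = (PIP − Pplat)/V̇ = (21.5 − 16.0) / 0.7 = 5.5/0.7 = 7.857 cmH2O·s/L.
C = Vt/(Pplat − PEEP) = 585.0 / (16.0 − 7) = 585.0/9.0 = 65.0 mL/cmH2O.
τ = R × C = 7.857 × 0.065 L/cmH2O = 0.5107 s.
t = −τ·ln(1 − 0.94) = −0.5107·ln(0.06) = 1.437 s.

1.44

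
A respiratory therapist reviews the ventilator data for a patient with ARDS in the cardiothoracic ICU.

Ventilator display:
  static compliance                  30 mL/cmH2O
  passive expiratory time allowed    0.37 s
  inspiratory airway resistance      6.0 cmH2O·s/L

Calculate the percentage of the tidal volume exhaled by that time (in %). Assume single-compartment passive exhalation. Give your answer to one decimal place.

87.2

τ = R × C = 6.0 × 30 mL/cmH2O = 6.0 × 0.030 L/cmH2O = 0.18 s.
Passive exhalation: V(t)/V₀ = e^(−t/τ) = e^(−0.37/0.18) = 0.128.
Fraction exhaled = 1 − 0.128 = 0.872 → 87.2%.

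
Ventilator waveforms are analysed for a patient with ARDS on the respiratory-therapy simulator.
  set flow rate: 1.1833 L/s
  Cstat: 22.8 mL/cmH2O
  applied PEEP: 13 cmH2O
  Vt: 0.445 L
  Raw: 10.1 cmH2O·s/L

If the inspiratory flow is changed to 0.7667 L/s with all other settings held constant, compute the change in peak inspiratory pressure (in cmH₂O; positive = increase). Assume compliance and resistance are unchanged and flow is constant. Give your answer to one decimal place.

PIP = Vt/C + R·V̇ + PEEP (constant-flow equation of motion).
Only the resistive term changes: ΔPIP = R × ΔV̇ = 10.1 × (0.7667 − 1.1833) = 10.1 × -0.4166 = -4.208 cmH2O.

-4.2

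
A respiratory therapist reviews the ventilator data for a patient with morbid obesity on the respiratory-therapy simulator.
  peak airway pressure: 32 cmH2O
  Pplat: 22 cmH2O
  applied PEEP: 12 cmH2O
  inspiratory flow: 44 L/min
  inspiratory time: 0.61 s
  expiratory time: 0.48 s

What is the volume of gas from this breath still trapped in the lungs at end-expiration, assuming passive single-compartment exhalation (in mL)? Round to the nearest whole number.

204

Flow: 44 L/min ÷ 60 = 0.7333 L/s.
Vt = flow × Ti = 0.7333 L/s × 0.61 s × 1000 mL/L = 447.31 mL.
R = (PIP − Pplat)/V̇ = (32 − 22) / 0.7333 = 10.0/0.7333 = 13.637 cmH2O·s/L.
C = Vt/(Pplat − PEEP) = 447.31 / (22 − 12) = 447.31/10.0 = 44.731 mL/cmH2O.
τ = R × C = 13.637 × 0.04473 L/cmH2O = 0.61 s.
Fraction remaining = e^(−Te/τ) = e^(−0.48/0.61) = 0.4553.
Trapped volume = 447.31 × 0.4553 = 203.66 mL.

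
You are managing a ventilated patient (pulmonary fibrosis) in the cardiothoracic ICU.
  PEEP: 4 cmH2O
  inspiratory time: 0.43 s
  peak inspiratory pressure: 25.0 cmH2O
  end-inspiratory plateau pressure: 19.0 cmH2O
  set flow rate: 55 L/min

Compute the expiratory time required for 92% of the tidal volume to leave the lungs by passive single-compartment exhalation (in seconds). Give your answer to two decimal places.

0.43

Flow: 55 L/min ÷ 60 = 0.9167 L/s.
Vt = flow × Ti = 0.9167 L/s × 0.43 s × 1000 mL/L = 394.18 mL.
R = (PIP − Pplat)/V̇ = (25.0 − 19.0) / 0.9167 = 6.0/0.9167 = 6.545 cmH2O·s/L.
C = Vt/(Pplat − PEEP) = 394.18 / (19.0 − 4) = 394.18/15.0 = 26.279 mL/cmH2O.
τ = R × C = 6.545 × 0.02628 L/cmH2O = 0.172 s.
t = −τ·ln(1 − 0.92) = −0.172·ln(0.08) = 0.4344 s.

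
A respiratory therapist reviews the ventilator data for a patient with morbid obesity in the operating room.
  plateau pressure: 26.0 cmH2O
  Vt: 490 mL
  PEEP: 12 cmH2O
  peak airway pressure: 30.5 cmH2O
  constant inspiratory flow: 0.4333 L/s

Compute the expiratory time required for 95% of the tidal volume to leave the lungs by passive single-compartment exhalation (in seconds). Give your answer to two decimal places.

1.09

R = (PIP − Pplat)/V̇ = (30.5 − 26.0) / 0.4333 = 4.5/0.4333 = 10.385 cmH2O·s/L.
C = Vt/(Pplat − PEEP) = 490.0 / (26.0 − 12) = 490.0/14.0 = 35.0 mL/cmH2O.
τ = R × C = 10.385 × 0.035 L/cmH2O = 0.3635 s.
t = −τ·ln(1 − 0.95) = −0.3635·ln(0.05) = 1.089 s.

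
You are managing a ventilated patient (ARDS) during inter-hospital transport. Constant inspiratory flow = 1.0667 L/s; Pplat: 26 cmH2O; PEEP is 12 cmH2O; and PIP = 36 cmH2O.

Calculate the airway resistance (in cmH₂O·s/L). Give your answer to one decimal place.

9.4

Raw = (PIP − Pplat) / flow = (36 − 26) / 1.0667 = 10.0 / 1.0667 = 9.375 cmH2O·s/L.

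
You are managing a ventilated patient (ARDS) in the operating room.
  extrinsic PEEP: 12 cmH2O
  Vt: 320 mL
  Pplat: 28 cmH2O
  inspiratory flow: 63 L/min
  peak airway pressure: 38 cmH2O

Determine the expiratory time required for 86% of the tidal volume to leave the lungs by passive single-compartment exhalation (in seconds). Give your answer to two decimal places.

Flow: 63 L/min ÷ 60 = 1.05 L/s.
R = (PIP − Pplat)/V̇ = (38 − 28) / 1.05 = 10.0/1.05 = 9.524 cmH2O·s/L.
C = Vt/(Pplat − PEEP) = 320.0 / (28 − 12) = 320.0/16.0 = 20.0 mL/cmH2O.
τ = R × C = 9.524 × 0.02 L/cmH2O = 0.1905 s.
t = −τ·ln(1 − 0.86) = −0.1905·ln(0.14) = 0.3745 s.

0.37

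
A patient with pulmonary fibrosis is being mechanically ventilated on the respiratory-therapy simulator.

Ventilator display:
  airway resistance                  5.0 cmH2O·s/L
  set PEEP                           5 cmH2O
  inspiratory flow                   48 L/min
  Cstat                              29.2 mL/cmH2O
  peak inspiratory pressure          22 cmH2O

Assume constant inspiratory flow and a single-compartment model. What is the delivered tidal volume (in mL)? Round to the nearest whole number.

Flow: 48 L/min ÷ 60 = 0.8 L/s.
Equation of motion (constant flow): PIP = Vt/C + R·V̇ + PEEP.
Vt/C = PIP − R·V̇ − PEEP = 22 − 4.0 − 5 = 13.0 cmH2O.
Vt = C × 13.0 = 29.2 × 13.0 = 379.6 mL.

380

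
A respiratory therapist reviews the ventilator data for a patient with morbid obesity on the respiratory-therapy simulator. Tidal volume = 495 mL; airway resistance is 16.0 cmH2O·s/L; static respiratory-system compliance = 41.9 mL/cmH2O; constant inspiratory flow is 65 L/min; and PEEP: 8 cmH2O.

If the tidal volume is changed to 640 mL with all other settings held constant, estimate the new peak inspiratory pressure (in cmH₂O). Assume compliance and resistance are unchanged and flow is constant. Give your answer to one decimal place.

Flow: 65 L/min ÷ 60 = 1.0833 L/s.
PIP = Vt/C + R·V̇ + PEEP (constant-flow equation of motion).
Only the elastic term changes: ΔPIP = ΔVt / C = (640 − 495) / 41.9 = 3.461 cmH2O.
Original PIP = 495/41.9 + 16.0×1.0833 + 8 = 37.147 cmH2O; new PIP = 37.147 + (3.461) = 40.608 cmH2O.

40.6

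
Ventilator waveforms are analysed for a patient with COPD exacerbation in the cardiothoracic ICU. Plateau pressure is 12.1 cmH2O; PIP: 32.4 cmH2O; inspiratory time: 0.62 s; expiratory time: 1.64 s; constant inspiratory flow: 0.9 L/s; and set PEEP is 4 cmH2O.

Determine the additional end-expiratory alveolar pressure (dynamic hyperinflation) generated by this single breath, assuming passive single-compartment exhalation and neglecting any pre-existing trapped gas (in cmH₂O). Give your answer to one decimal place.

Vt = flow × Ti = 0.9 L/s × 0.62 s × 1000 mL/L = 558.0 mL.
R = (PIP − Pplat)/V̇ = (32.4 − 12.1) / 0.9 = 20.3/0.9 = 22.556 cmH2O·s/L.
C = Vt/(Pplat − PEEP) = 558.0 / (12.1 − 4) = 558.0/8.1 = 68.889 mL/cmH2O.
τ = R × C = 22.556 × 0.06889 L/cmH2O = 1.554 s.
Fraction remaining = e^(−Te/τ) = e^(−1.64/1.554) = 0.3481; trapped volume = 558.0 × 0.3481 = 194.24 mL.
Additional alveolar pressure from trapping ≈ V_trapped / C = 194.24 / 68.889 = 2.82 cmH2O.

2.8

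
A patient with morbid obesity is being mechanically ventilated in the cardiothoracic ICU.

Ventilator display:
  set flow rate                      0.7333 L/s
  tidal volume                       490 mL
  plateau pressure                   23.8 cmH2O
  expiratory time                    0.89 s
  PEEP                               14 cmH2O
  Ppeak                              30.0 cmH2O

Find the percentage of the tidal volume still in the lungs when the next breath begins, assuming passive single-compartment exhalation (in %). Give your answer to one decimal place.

R = (PIP − Pplat)/V̇ = (30.0 − 23.8) / 0.7333 = 6.2/0.7333 = 8.455 cmH2O·s/L.
C = Vt/(Pplat − PEEP) = 490.0 / (23.8 − 14) = 490.0/9.8 = 50.0 mL/cmH2O.
τ = R × C = 8.455 × 0.05 L/cmH2O = 0.4228 s.
Fraction remaining at end-expiration = e^(−Te/τ) = e^(−0.89/0.4228) = 0.1218 → 12.18%.

12.2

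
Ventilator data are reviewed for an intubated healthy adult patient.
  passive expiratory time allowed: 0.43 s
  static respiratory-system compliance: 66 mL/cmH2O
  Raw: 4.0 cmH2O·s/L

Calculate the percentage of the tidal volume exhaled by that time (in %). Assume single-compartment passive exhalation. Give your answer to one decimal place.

80.4

τ = R × C = 4.0 × 66 mL/cmH2O = 4.0 × 0.066 L/cmH2O = 0.264 s.
Passive exhalation: V(t)/V₀ = e^(−t/τ) = e^(−0.43/0.264) = 0.1962.
Fraction exhaled = 1 − 0.1962 = 0.8038 → 80.38%.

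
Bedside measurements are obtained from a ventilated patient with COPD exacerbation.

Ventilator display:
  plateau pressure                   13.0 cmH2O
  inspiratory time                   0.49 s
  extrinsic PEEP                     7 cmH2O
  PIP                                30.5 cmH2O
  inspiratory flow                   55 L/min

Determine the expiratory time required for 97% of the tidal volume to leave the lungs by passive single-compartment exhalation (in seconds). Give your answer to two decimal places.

5.01

Flow: 55 L/min ÷ 60 = 0.9167 L/s.
Vt = flow × Ti = 0.9167 L/s × 0.49 s × 1000 mL/L = 449.18 mL.
R = (PIP − Pplat)/V̇ = (30.5 − 13.0) / 0.9167 = 17.5/0.9167 = 19.09 cmH2O·s/L.
C = Vt/(Pplat − PEEP) = 449.18 / (13.0 − 7) = 449.18/6.0 = 74.863 mL/cmH2O.
τ = R × C = 19.09 × 0.07486 L/cmH2O = 1.429 s.
t = −τ·ln(1 − 0.97) = −1.429·ln(0.03) = 5.011 s.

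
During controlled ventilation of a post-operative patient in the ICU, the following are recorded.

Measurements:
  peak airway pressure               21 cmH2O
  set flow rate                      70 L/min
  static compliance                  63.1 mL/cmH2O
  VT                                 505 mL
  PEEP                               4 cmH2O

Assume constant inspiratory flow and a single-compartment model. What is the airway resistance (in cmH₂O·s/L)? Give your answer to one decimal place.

Flow: 70 L/min ÷ 60 = 1.1667 L/s.
Equation of motion (constant flow): PIP = Vt/C + R·V̇ + PEEP.
R·V̇ = PIP − Vt/C − PEEP = 21 − 505/63.1 − 4 = 21 − 8.003 − 4 = 8.997 cmH2O.
R = 8.997 / 1.1667 = 7.711 cmH2O·s/L.

7.7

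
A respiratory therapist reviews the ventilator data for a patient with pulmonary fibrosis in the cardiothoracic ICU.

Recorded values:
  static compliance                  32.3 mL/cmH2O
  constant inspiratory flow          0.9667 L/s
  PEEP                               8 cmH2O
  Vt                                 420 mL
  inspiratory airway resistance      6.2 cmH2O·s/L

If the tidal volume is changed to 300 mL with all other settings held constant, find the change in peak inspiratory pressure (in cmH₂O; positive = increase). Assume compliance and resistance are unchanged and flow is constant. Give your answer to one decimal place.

PIP = Vt/C + R·V̇ + PEEP (constant-flow equation of motion).
Only the elastic term changes: ΔPIP = ΔVt / C = (300 − 420) / 32.3 = -3.715 cmH2O.

-3.7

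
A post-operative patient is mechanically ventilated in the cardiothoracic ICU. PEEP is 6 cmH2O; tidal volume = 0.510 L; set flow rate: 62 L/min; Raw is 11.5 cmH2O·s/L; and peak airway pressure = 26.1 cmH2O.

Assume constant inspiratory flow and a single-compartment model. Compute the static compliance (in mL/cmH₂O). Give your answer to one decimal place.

Flow: 62 L/min ÷ 60 = 1.0333 L/s.
Equation of motion (constant flow): PIP = Vt/C + R·V̇ + PEEP.
Vt/C = PIP − R·V̇ − PEEP = 26.1 − 11.5×1.0333 − 6 = 26.1 − 11.883 − 6 = 8.217 cmH2O.
C = Vt / 8.217 = 510 / 8.217 = 62.066 mL/cmH2O.

62.1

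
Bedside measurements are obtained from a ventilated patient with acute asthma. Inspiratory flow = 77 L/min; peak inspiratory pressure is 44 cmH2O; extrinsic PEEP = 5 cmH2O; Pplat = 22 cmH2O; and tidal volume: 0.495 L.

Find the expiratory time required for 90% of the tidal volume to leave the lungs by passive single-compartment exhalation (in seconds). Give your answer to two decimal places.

1.15

Flow: 77 L/min ÷ 60 = 1.2833 L/s.
R = (PIP − Pplat)/V̇ = (44 − 22) / 1.2833 = 22.0/1.2833 = 17.143 cmH2O·s/L.
C = Vt/(Pplat − PEEP) = 495.0 / (22 − 5) = 495.0/17.0 = 29.118 mL/cmH2O.
τ = R × C = 17.143 × 0.02912 L/cmH2O = 0.4992 s.
t = −τ·ln(1 − 0.90) = −0.4992·ln(0.1) = 1.149 s.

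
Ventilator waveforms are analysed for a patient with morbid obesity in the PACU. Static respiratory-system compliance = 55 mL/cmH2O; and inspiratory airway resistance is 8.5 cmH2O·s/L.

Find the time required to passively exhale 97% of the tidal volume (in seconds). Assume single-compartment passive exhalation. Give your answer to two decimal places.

1.64

τ = R × C = 8.5 × 55 mL/cmH2O = 8.5 × 0.055 L/cmH2O = 0.4675 s.
Exhaled fraction f = 1 − e^(−t/τ) → t = −τ·ln(1 − f) = −0.4675·ln(0.03) = 1.639 s.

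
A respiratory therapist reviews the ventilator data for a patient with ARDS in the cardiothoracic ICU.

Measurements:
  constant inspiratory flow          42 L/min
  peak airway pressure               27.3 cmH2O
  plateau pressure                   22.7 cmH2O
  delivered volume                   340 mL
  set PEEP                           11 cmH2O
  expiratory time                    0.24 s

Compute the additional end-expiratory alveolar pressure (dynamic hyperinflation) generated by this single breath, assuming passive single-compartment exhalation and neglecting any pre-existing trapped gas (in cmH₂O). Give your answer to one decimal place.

3.3

Flow: 42 L/min ÷ 60 = 0.7 L/s.
R = (PIP − Pplat)/V̇ = (27.3 − 22.7) / 0.7 = 4.6/0.7 = 6.571 cmH2O·s/L.
C = Vt/(Pplat − PEEP) = 340.0 / (22.7 − 11) = 340.0/11.7 = 29.06 mL/cmH2O.
τ = R × C = 6.571 × 0.02906 L/cmH2O = 0.191 s.
Fraction remaining = e^(−Te/τ) = e^(−0.24/0.191) = 0.2846; trapped volume = 340.0 × 0.2846 = 96.764 mL.
Additional alveolar pressure from trapping ≈ V_trapped / C = 96.764 / 29.06 = 3.33 cmH2O.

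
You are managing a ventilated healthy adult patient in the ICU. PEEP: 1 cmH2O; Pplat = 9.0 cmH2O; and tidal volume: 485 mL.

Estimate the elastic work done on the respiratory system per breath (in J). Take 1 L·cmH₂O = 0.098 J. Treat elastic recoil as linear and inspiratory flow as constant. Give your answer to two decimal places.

0.19

Elastic work ≈ ½ × (Pplat − PEEP) × Vt = 0.5 × (9.0 − 1) × 0.485 L = 0.5 × 8.0 × 0.485 = 1.94 L·cmH2O.
× 0.098 J/(L·cmH2O) → 0.1901 J.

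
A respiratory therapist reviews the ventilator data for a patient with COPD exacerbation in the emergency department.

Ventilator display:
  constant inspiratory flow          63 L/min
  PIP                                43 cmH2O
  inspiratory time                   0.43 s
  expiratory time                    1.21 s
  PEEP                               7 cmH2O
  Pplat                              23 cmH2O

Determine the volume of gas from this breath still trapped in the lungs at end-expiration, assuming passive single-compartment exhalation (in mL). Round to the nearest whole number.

48

Flow: 63 L/min ÷ 60 = 1.05 L/s.
Vt = flow × Ti = 1.05 L/s × 0.43 s × 1000 mL/L = 451.5 mL.
R = (PIP − Pplat)/V̇ = (43 − 23) / 1.05 = 20.0/1.05 = 19.048 cmH2O·s/L.
C = Vt/(Pplat − PEEP) = 451.5 / (23 − 7) = 451.5/16.0 = 28.219 mL/cmH2O.
τ = R × C = 19.048 × 0.02822 L/cmH2O = 0.5375 s.
Fraction remaining = e^(−Te/τ) = e^(−1.21/0.5375) = 0.1053.
Trapped volume = 451.5 × 0.1053 = 47.543 mL.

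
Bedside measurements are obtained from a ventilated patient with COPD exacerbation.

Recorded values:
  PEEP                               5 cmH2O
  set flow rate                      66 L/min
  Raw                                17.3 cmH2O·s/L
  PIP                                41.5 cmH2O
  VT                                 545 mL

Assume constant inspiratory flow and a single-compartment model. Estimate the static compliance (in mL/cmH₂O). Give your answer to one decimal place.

31.2

Flow: 66 L/min ÷ 60 = 1.1 L/s.
Equation of motion (constant flow): PIP = Vt/C + R·V̇ + PEEP.
Vt/C = PIP − R·V̇ − PEEP = 41.5 − 17.3×1.1 − 5 = 41.5 − 19.03 − 5 = 17.47 cmH2O.
C = Vt / 17.47 = 545 / 17.47 = 31.196 mL/cmH2O.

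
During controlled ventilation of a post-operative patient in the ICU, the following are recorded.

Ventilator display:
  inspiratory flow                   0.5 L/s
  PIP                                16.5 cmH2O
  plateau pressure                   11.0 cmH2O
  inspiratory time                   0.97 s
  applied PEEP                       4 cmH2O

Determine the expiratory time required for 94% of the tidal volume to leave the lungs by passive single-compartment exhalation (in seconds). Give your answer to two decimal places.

Vt = flow × Ti = 0.5 L/s × 0.97 s × 1000 mL/L = 485.0 mL.
R = (PIP − Pplat)/V̇ = (16.5 − 11.0) / 0.5 = 5.5/0.5 = 11.0 cmH2O·s/L.
C = Vt/(Pplat − PEEP) = 485.0 / (11.0 − 4) = 485.0/7.0 = 69.286 mL/cmH2O.
τ = R × C = 11.0 × 0.06929 L/cmH2O = 0.7622 s.
t = −τ·ln(1 − 0.94) = −0.7622·ln(0.06) = 2.144 s.

2.14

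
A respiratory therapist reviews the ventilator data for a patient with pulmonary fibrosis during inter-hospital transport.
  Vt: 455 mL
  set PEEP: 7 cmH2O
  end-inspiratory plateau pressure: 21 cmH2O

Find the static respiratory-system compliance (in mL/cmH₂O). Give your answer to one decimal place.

32.5

Cstat = Vt / (Pplat − PEEP) = 455 / (21 − 7) = 455 / 14.0 = 32.5 mL/cmH2O.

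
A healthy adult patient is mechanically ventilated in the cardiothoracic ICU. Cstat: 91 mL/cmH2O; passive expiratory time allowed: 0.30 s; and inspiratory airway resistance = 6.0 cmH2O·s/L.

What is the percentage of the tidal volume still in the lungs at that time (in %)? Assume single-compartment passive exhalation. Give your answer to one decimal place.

57.7

τ = R × C = 6.0 × 91 mL/cmH2O = 6.0 × 0.091 L/cmH2O = 0.546 s.
Passive exhalation: V(t)/V₀ = e^(−t/τ) = e^(−0.30/0.546) = 0.5773.
Fraction remaining = 0.5773 → 57.73%.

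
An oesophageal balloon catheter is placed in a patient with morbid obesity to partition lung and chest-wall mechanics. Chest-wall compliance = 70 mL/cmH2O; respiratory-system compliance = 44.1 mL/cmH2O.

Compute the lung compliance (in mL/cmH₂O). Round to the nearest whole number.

1/CL = 1/Crs − 1/Ccw.
1/CL = 1/44.1 − 1/70 = 0.00839.
CL = 119.19 mL/cmH2O.

119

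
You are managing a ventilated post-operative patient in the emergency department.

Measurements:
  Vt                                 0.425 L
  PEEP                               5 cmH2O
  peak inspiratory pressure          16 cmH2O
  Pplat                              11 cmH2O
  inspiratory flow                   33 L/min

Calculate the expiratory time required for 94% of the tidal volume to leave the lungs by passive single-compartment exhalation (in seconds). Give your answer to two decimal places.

1.81

Flow: 33 L/min ÷ 60 = 0.55 L/s.
R = (PIP − Pplat)/V̇ = (16 − 11) / 0.55 = 5.0/0.55 = 9.091 cmH2O·s/L.
C = Vt/(Pplat − PEEP) = 425.0 / (11 − 5) = 425.0/6.0 = 70.833 mL/cmH2O.
τ = R × C = 9.091 × 0.07083 L/cmH2O = 0.6439 s.
t = −τ·ln(1 − 0.94) = −0.6439·ln(0.06) = 1.812 s.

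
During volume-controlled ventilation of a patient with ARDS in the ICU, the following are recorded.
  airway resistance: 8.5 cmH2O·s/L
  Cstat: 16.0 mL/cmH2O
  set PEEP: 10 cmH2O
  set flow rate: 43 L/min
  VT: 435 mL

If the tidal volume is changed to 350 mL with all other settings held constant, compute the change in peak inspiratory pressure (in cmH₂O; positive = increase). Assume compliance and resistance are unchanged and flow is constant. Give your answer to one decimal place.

-5.3

PIP = Vt/C + R·V̇ + PEEP (constant-flow equation of motion).
Only the elastic term changes: ΔPIP = ΔVt / C = (350 − 435) / 16.0 = -5.313 cmH2O.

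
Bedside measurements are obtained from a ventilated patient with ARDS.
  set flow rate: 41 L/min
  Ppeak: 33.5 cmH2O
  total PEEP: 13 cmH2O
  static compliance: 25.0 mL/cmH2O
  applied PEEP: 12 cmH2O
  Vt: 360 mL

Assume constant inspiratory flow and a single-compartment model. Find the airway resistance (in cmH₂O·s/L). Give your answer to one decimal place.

Flow: 41 L/min ÷ 60 = 0.6833 L/s.
Total PEEP = 13 cmH2O (set 12 + intrinsic 1); this is the baseline alveolar pressure.
Equation of motion (constant flow): PIP = Vt/C + R·V̇ + PEEP.
R·V̇ = PIP − Vt/C − PEEP = 33.5 − 360/25.0 − 13 = 33.5 − 14.4 − 13 = 6.1 cmH2O.
R = 6.1 / 0.6833 = 8.927 cmH2O·s/L.

8.9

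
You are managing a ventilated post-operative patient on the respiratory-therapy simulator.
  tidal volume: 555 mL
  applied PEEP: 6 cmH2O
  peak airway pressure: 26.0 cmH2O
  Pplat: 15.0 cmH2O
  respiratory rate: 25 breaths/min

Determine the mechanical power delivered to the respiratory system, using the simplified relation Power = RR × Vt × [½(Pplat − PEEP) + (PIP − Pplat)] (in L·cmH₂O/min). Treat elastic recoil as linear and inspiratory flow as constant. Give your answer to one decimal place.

Per-breath work = Vt × [½(Pplat−PEEP) + (PIP−Pplat)] = 0.555 × [0.5×9.0 + 11.0] = 0.555 × 15.5 = 8.603 L·cmH2O.
Power = 25 × 8.603 = 215.08 L·cmH2O/min.

215.1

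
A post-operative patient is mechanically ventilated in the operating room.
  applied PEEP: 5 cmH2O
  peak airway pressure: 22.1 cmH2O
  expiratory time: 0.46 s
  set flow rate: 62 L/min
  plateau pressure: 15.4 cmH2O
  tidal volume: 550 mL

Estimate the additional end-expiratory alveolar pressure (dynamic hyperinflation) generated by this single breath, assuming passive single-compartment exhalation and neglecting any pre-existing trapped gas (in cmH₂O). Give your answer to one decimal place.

Flow: 62 L/min ÷ 60 = 1.0333 L/s.
R = (PIP − Pplat)/V̇ = (22.1 − 15.4) / 1.0333 = 6.7/1.0333 = 6.484 cmH2O·s/L.
C = Vt/(Pplat − PEEP) = 550.0 / (15.4 − 5) = 550.0/10.4 = 52.885 mL/cmH2O.
τ = R × C = 6.484 × 0.05289 L/cmH2O = 0.3429 s.
Fraction remaining = e^(−Te/τ) = e^(−0.46/0.3429) = 0.2615; trapped volume = 550.0 × 0.2615 = 143.83 mL.
Additional alveolar pressure from trapping ≈ V_trapped / C = 143.83 / 52.885 = 2.72 cmH2O.

2.7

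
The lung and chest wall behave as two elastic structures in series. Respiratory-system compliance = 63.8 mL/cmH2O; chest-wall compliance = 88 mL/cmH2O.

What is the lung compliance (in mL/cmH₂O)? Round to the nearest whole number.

1/CL = 1/Crs − 1/Ccw.
1/CL = 1/63.8 − 1/88 = 0.00431.
CL = 232.02 mL/cmH2O.

232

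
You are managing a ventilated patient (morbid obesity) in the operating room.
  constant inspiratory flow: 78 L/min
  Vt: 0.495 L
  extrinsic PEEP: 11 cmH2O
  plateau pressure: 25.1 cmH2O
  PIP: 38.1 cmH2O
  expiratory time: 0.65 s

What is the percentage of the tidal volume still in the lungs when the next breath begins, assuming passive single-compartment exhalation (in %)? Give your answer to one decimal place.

15.7

Flow: 78 L/min ÷ 60 = 1.3 L/s.
R = (PIP − Pplat)/V̇ = (38.1 − 25.1) / 1.3 = 13.0/1.3 = 10.0 cmH2O·s/L.
C = Vt/(Pplat − PEEP) = 495.0 / (25.1 − 11) = 495.0/14.1 = 35.106 mL/cmH2O.
τ = R × C = 10.0 × 0.03511 L/cmH2O = 0.3511 s.
Fraction remaining at end-expiration = e^(−Te/τ) = e^(−0.65/0.3511) = 0.157 → 15.7%.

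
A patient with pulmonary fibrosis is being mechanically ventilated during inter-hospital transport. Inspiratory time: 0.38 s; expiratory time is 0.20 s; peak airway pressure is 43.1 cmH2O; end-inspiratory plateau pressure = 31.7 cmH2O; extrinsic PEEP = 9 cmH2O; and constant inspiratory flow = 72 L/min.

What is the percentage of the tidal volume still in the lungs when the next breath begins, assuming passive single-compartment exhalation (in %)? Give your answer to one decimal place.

35.1

Flow: 72 L/min ÷ 60 = 1.2 L/s.
Vt = flow × Ti = 1.2 L/s × 0.38 s × 1000 mL/L = 456.0 mL.
R = (PIP − Pplat)/V̇ = (43.1 − 31.7) / 1.2 = 11.4/1.2 = 9.5 cmH2O·s/L.
C = Vt/(Pplat − PEEP) = 456.0 / (31.7 − 9) = 456.0/22.7 = 20.088 mL/cmH2O.
τ = R × C = 9.5 × 0.02009 L/cmH2O = 0.1909 s.
Fraction remaining at end-expiration = e^(−Te/τ) = e^(−0.20/0.1909) = 0.3508 → 35.08%.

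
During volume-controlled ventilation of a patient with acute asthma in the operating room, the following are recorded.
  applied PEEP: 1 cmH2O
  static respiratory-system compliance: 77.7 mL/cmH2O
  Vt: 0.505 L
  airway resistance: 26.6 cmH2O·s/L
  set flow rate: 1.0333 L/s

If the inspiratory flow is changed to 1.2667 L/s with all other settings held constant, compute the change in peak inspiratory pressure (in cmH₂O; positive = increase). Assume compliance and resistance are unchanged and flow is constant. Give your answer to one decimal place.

PIP = Vt/C + R·V̇ + PEEP (constant-flow equation of motion).
Only the resistive term changes: ΔPIP = R × ΔV̇ = 26.6 × (1.2667 − 1.0333) = 26.6 × 0.2334 = 6.208 cmH2O.

6.2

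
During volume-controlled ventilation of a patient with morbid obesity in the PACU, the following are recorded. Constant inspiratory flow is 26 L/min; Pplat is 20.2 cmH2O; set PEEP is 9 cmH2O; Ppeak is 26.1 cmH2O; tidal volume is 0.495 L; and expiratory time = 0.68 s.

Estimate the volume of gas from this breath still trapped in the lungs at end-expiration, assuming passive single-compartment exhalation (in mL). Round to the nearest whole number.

160

Flow: 26 L/min ÷ 60 = 0.4333 L/s.
R = (PIP − Pplat)/V̇ = (26.1 − 20.2) / 0.4333 = 5.9/0.4333 = 13.616 cmH2O·s/L.
C = Vt/(Pplat − PEEP) = 495.0 / (20.2 − 9) = 495.0/11.2 = 44.196 mL/cmH2O.
τ = R × C = 13.616 × 0.0442 L/cmH2O = 0.6018 s.
Fraction remaining = e^(−Te/τ) = e^(−0.68/0.6018) = 0.3231.
Trapped volume = 495.0 × 0.3231 = 159.93 mL.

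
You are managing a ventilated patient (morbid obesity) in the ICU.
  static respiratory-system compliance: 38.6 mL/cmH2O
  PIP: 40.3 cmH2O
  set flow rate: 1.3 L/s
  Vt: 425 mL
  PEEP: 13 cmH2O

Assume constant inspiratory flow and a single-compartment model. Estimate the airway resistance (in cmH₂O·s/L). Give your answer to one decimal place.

12.5

Equation of motion (constant flow): PIP = Vt/C + R·V̇ + PEEP.
R·V̇ = PIP − Vt/C − PEEP = 40.3 − 425/38.6 − 13 = 40.3 − 11.01 − 13 = 16.29 cmH2O.
R = 16.29 / 1.3 = 12.531 cmH2O·s/L.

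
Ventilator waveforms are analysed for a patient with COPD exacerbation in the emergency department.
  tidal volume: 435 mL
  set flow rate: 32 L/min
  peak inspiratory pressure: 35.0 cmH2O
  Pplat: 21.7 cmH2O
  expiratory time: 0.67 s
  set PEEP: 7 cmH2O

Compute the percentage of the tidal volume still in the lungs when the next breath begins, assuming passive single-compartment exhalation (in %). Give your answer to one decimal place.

40.3

Flow: 32 L/min ÷ 60 = 0.5333 L/s.
R = (PIP − Pplat)/V̇ = (35.0 − 21.7) / 0.5333 = 13.3/0.5333 = 24.939 cmH2O·s/L.
C = Vt/(Pplat − PEEP) = 435.0 / (21.7 − 7) = 435.0/14.7 = 29.592 mL/cmH2O.
τ = R × C = 24.939 × 0.02959 L/cmH2O = 0.7379 s.
Fraction remaining at end-expiration = e^(−Te/τ) = e^(−0.67/0.7379) = 0.4033 → 40.33%.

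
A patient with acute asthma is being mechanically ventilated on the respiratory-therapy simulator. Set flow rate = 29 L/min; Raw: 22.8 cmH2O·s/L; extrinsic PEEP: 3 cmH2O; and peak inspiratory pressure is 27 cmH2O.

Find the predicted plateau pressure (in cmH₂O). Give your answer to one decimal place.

16.0

Flow: 29 L/min ÷ 60 = 0.4833 L/s.
Pplat = PIP − Raw × flow = 27 − 22.8 × 0.4833 = 27 − 11.019 = 15.981 cmH2O.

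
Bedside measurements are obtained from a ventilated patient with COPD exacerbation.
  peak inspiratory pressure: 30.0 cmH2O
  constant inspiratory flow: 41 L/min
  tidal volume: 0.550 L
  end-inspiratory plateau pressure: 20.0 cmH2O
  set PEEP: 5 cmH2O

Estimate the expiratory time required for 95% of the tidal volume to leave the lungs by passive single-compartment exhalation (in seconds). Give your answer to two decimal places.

Flow: 41 L/min ÷ 60 = 0.6833 L/s.
R = (PIP − Pplat)/V̇ = (30.0 − 20.0) / 0.6833 = 10.0/0.6833 = 14.635 cmH2O·s/L.
C = Vt/(Pplat − PEEP) = 550.0 / (20.0 − 5) = 550.0/15.0 = 36.667 mL/cmH2O.
τ = R × C = 14.635 × 0.03667 L/cmH2O = 0.5367 s.
t = −τ·ln(1 − 0.95) = −0.5367·ln(0.05) = 1.608 s.

1.61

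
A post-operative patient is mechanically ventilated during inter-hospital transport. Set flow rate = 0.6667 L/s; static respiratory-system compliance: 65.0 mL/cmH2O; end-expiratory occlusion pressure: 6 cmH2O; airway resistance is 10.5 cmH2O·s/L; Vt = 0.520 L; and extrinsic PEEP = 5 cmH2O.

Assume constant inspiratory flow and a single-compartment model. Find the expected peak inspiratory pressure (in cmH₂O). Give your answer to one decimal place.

21.0

Total PEEP = 6 cmH2O (set 5 + intrinsic 1); this is the baseline alveolar pressure.
Equation of motion (constant flow): PIP = Vt/C + R·V̇ + PEEP.
PIP = 520/65.0 + 10.5×0.6667 + 6 = 8.0 + 7.0 + 6 = 21.0 cmH2O.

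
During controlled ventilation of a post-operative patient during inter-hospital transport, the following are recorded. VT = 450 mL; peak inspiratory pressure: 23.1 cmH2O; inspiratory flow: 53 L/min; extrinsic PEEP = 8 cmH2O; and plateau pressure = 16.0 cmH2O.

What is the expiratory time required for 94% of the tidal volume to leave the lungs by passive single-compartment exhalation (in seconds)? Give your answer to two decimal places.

Flow: 53 L/min ÷ 60 = 0.8833 L/s.
R = (PIP − Pplat)/V̇ = (23.1 − 16.0) / 0.8833 = 7.1/0.8833 = 8.038 cmH2O·s/L.
C = Vt/(Pplat − PEEP) = 450.0 / (16.0 − 8) = 450.0/8.0 = 56.25 mL/cmH2O.
τ = R × C = 8.038 × 0.05625 L/cmH2O = 0.4521 s.
t = −τ·ln(1 − 0.94) = −0.4521·ln(0.06) = 1.272 s.

1.27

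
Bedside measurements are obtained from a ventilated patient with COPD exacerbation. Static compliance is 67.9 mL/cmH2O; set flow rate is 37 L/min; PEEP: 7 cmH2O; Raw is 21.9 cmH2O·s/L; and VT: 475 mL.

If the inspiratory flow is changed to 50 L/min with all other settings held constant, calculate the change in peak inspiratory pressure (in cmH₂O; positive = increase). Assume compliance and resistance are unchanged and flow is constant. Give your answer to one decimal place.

Flow: 37 L/min ÷ 60 = 0.6167 L/s.
New flow: 50 L/min ÷ 60 = 0.8333 L/s.
PIP = Vt/C + R·V̇ + PEEP (constant-flow equation of motion).
Only the resistive term changes: ΔPIP = R × ΔV̇ = 21.9 × (0.8333 − 0.6167) = 21.9 × 0.2166 = 4.744 cmH2O.

4.7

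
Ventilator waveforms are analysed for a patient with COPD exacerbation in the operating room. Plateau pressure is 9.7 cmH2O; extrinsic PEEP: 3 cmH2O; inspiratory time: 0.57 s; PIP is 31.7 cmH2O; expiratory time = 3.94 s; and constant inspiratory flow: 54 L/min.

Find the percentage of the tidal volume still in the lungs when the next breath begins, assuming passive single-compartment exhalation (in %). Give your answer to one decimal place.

Flow: 54 L/min ÷ 60 = 0.9 L/s.
Vt = flow × Ti = 0.9 L/s × 0.57 s × 1000 mL/L = 513.0 mL.
R = (PIP − Pplat)/V̇ = (31.7 − 9.7) / 0.9 = 22.0/0.9 = 24.444 cmH2O·s/L.
C = Vt/(Pplat − PEEP) = 513.0 / (9.7 − 3) = 513.0/6.7 = 76.567 mL/cmH2O.
τ = R × C = 24.444 × 0.07657 L/cmH2O = 1.872 s.
Fraction remaining at end-expiration = e^(−Te/τ) = e^(−3.94/1.872) = 0.1219 → 12.19%.

12.2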